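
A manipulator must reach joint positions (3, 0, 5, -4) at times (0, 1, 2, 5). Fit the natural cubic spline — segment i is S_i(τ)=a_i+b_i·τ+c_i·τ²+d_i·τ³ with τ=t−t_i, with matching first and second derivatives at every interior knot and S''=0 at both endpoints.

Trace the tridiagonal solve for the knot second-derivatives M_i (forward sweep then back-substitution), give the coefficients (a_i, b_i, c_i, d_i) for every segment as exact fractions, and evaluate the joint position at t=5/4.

  seg 0: a=3 b=-165/31 c=0 d=72/31
  seg 1: a=0 b=51/31 c=216/31 d=-112/31
  seg 2: a=5 b=147/31 c=-120/31 d=40/93
S(5/4) = 49/62

Δ: Δ0=-3, Δ1=5, Δ2=-3
row 1: diag=4, rhs=48; c'=1/4, d'=12
row 2: denom=8−1·1/4=31/4; d'=(-48−1·12)/(31/4)=-240/31
back: M2=-240/31
back: M1=12−1/4·-240/31=432/31
M: M0=0, M1=432/31, M2=-240/31, M3=0
seg 0: a=3, c=M0/2=0, d=(M1−M0)/(6·1)=72/31, b=Δ0−h0·(2M0+M1)/6=-165/31
seg 1: a=0, c=M1/2=216/31, d=(M2−M1)/(6·1)=-112/31, b=Δ1−h1·(2M1+M2)/6=51/31
seg 2: a=5, c=M2/2=-120/31, d=(M3−M2)/(6·3)=40/93, b=Δ2−h2·(2M2+M3)/6=147/31
t_q=5/4 → seg 1, τ=1/4; S=0+51/31·τ+216/31·τ²+-112/31·τ³=49/62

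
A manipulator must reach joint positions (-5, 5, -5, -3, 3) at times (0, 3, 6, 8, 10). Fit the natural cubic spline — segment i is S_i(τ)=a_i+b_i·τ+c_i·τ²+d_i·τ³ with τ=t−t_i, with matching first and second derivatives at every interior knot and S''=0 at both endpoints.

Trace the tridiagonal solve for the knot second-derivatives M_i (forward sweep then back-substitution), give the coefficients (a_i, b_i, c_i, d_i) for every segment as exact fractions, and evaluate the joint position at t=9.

  seg 0: a=-5 b=383/70 c=0 d=-449/1890
  seg 1: a=5 b=-33/35 c=-449/210 d=169/378
  seg 2: a=-5 b=-17/10 c=66/35 d=-15/56
  seg 3: a=-3 b=92/35 c=39/140 d=-13/280
S(9) = -39/280

Δ: Δ0=10/3, Δ1=-10/3, Δ2=1, Δ3=3
row 1: diag=12, rhs=-40; c'=1/4, d'=-10/3
row 2: denom=10−3·1/4=37/4; d'=(26−3·-10/3)/(37/4)=144/37
row 3: denom=8−2·8/37=280/37; d'=(12−2·144/37)/(280/37)=39/70
back: M3=39/70
back: M2=144/37−8/37·39/70=132/35
back: M1=-10/3−1/4·132/35=-449/105
M: M0=0, M1=-449/105, M2=132/35, M3=39/70, M4=0
seg 0: a=-5, c=M0/2=0, d=(M1−M0)/(6·3)=-449/1890, b=Δ0−h0·(2M0+M1)/6=383/70
seg 1: a=5, c=M1/2=-449/210, d=(M2−M1)/(6·3)=169/378, b=Δ1−h1·(2M1+M2)/6=-33/35
seg 2: a=-5, c=M2/2=66/35, d=(M3−M2)/(6·2)=-15/56, b=Δ2−h2·(2M2+M3)/6=-17/10
seg 3: a=-3, c=M3/2=39/140, d=(M4−M3)/(6·2)=-13/280, b=Δ3−h3·(2M3+M4)/6=92/35
t_q=9 → seg 3, τ=1; S=-3+92/35·τ+39/140·τ²+-13/280·τ³=-39/280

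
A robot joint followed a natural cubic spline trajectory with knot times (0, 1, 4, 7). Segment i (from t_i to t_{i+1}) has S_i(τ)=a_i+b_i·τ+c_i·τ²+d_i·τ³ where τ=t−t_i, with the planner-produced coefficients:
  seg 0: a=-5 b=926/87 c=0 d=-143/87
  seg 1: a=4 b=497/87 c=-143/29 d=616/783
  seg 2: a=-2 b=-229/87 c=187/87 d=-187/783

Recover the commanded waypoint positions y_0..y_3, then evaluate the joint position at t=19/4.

y_0 = S_0(0) = a_0 = -5
y_1 = S_1(0) = a_1 = 4
y_2 = S_2(0) = a_2 = -2
y_3 = S_2(3) = 3
t_q=19/4 is in segment 2 (τ=3/4); S_2(τ)=-5319/1856

y_0=-5 y_1=4 y_2=-2 y_3=3
S(19/4) = -5319/1856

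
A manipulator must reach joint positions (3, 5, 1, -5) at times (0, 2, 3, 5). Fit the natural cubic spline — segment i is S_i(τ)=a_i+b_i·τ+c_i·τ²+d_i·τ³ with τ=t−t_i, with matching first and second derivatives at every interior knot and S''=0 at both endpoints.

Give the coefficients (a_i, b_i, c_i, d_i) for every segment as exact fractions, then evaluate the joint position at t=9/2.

  seg 0: a=3 b=97/35 c=0 d=-31/70
  seg 1: a=5 b=-89/35 c=-93/35 d=6/5
  seg 2: a=1 b=-149/35 c=33/35 d=-11/70
S(9/2) = -425/112

Δ: Δ0=1, Δ1=-4, Δ2=-3
row 1: diag=6, rhs=-30; c'=1/6, d'=-5
row 2: denom=6−1·1/6=35/6; d'=(6−1·-5)/(35/6)=66/35
back: M2=66/35
back: M1=-5−1/6·66/35=-186/35
M: M0=0, M1=-186/35, M2=66/35, M3=0
seg 0: a=3, c=M0/2=0, d=(M1−M0)/(6·2)=-31/70, b=Δ0−h0·(2M0+M1)/6=97/35
seg 1: a=5, c=M1/2=-93/35, d=(M2−M1)/(6·1)=6/5, b=Δ1−h1·(2M1+M2)/6=-89/35
seg 2: a=1, c=M2/2=33/35, d=(M3−M2)/(6·2)=-11/70, b=Δ2−h2·(2M2+M3)/6=-149/35
t_q=9/2 → seg 2, τ=3/2; S=1+-149/35·τ+33/35·τ²+-11/70·τ³=-425/112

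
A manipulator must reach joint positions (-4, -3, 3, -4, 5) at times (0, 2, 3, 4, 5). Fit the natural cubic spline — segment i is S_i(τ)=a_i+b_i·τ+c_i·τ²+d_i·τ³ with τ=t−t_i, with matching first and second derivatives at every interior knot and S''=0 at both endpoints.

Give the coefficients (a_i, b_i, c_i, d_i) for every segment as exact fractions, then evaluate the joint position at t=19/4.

Δ: Δ0=1/2, Δ1=6, Δ2=-7, Δ3=9
row 1: diag=6, rhs=33; c'=1/6, d'=11/2
row 2: denom=4−1·1/6=23/6; d'=(-78−1·11/2)/(23/6)=-501/23
row 3: denom=4−1·6/23=86/23; d'=(96−1·-501/23)/(86/23)=63/2
back: M3=63/2
back: M2=-501/23−6/23·63/2=-30
back: M1=11/2−1/6·-30=21/2
M: M0=0, M1=21/2, M2=-30, M3=63/2, M4=0
seg 0: a=-4, c=M0/2=0, d=(M1−M0)/(6·2)=7/8, b=Δ0−h0·(2M0+M1)/6=-3
seg 1: a=-3, c=M1/2=21/4, d=(M2−M1)/(6·1)=-27/4, b=Δ1−h1·(2M1+M2)/6=15/2
seg 2: a=3, c=M2/2=-15, d=(M3−M2)/(6·1)=41/4, b=Δ2−h2·(2M2+M3)/6=-9/4
seg 3: a=-4, c=M3/2=63/4, d=(M4−M3)/(6·1)=-21/4, b=Δ3−h3·(2M3+M4)/6=-3/2
t_q=19/4 → seg 3, τ=3/4; S=-4+-3/2·τ+63/4·τ²+-21/4·τ³=389/256

  seg 0: a=-4 b=-3 c=0 d=7/8
  seg 1: a=-3 b=15/2 c=21/4 d=-27/4
  seg 2: a=3 b=-9/4 c=-15 d=41/4
  seg 3: a=-4 b=-3/2 c=63/4 d=-21/4
S(19/4) = 389/256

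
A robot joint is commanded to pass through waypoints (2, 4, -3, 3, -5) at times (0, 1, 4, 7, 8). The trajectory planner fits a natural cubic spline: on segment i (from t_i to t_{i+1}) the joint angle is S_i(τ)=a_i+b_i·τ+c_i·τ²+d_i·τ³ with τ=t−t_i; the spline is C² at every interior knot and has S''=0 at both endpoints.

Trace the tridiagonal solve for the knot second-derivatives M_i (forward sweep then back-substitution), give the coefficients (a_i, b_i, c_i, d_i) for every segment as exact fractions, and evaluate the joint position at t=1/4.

  seg 0: a=2 b=1819/624 c=0 d=-571/624
  seg 1: a=4 b=53/312 c=-571/208 d=3577/5616
  seg 2: a=-3 b=43/48 c=233/78 d=-4903/5616
  seg 3: a=3 b=-1483/312 c=-1013/208 d=1013/624
S(1/4) = 36135/13312

Δ: Δ0=2, Δ1=-7/3, Δ2=2, Δ3=-8
row 1: diag=8, rhs=-26; c'=3/8, d'=-13/4
row 2: denom=12−3·3/8=87/8; d'=(26−3·-13/4)/(87/8)=286/87
row 3: denom=8−3·8/29=208/29; d'=(-60−3·286/87)/(208/29)=-1013/104
back: M3=-1013/104
back: M2=286/87−8/29·-1013/104=233/39
back: M1=-13/4−3/8·233/39=-571/104
M: M0=0, M1=-571/104, M2=233/39, M3=-1013/104, M4=0
seg 0: a=2, c=M0/2=0, d=(M1−M0)/(6·1)=-571/624, b=Δ0−h0·(2M0+M1)/6=1819/624
seg 1: a=4, c=M1/2=-571/208, d=(M2−M1)/(6·3)=3577/5616, b=Δ1−h1·(2M1+M2)/6=53/312
seg 2: a=-3, c=M2/2=233/78, d=(M3−M2)/(6·3)=-4903/5616, b=Δ2−h2·(2M2+M3)/6=43/48
seg 3: a=3, c=M3/2=-1013/208, d=(M4−M3)/(6·1)=1013/624, b=Δ3−h3·(2M3+M4)/6=-1483/312
t_q=1/4 → seg 0, τ=1/4; S=2+1819/624·τ+0·τ²+-571/624·τ³=36135/13312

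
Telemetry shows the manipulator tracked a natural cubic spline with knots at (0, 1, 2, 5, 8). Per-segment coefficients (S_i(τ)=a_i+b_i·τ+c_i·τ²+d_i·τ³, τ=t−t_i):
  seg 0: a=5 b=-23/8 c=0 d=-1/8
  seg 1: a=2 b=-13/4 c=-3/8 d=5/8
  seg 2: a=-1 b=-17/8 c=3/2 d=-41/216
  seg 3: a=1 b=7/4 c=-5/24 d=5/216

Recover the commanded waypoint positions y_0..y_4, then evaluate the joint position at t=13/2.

y_0 = S_0(0) = a_0 = 5
y_1 = S_1(0) = a_1 = 2
y_2 = S_2(0) = a_2 = -1
y_3 = S_3(0) = a_3 = 1
y_4 = S_3(3) = 5
t_q=13/2 is in segment 3 (τ=3/2); S_3(τ)=207/64

y_0=5 y_1=2 y_2=-1 y_3=1 y_4=5
S(13/2) = 207/64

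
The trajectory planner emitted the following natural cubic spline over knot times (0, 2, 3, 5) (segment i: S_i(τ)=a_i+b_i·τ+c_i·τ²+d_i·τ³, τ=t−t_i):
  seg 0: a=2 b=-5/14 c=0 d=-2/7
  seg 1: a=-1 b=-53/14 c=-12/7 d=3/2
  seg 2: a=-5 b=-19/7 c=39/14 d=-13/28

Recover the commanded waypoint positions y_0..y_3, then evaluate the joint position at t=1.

y_0=2 y_1=-1 y_2=-5 y_3=-3
S(1) = 19/14

y_0 = S_0(0) = a_0 = 2
y_1 = S_1(0) = a_1 = -1
y_2 = S_2(0) = a_2 = -5
y_3 = S_2(2) = -3
t_q=1 is in segment 0 (τ=1); S_0(τ)=19/14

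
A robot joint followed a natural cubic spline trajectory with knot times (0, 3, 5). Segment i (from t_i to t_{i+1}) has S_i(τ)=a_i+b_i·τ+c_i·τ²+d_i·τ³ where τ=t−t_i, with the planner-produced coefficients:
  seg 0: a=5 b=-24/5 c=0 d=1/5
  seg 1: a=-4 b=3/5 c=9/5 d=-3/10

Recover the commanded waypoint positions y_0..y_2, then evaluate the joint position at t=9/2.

y_0 = S_0(0) = a_0 = 5
y_1 = S_1(0) = a_1 = -4
y_2 = S_1(2) = 2
t_q=9/2 is in segment 1 (τ=3/2); S_1(τ)=-1/16

y_0=5 y_1=-4 y_2=2
S(9/2) = -1/16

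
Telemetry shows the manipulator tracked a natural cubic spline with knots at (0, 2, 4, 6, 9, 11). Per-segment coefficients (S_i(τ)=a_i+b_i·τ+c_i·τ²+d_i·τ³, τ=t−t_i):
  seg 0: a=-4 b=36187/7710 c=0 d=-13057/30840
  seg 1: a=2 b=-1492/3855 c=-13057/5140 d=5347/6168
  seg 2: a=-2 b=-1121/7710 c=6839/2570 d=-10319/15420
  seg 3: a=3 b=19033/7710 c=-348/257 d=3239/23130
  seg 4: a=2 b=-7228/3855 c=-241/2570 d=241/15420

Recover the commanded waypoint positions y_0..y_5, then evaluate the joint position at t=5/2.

y_0=-4 y_1=2 y_2=-2 y_3=3 y_4=2 y_5=-2
S(5/2) = 105249/82240

y_0 = S_0(0) = a_0 = -4
y_1 = S_1(0) = a_1 = 2
y_2 = S_2(0) = a_2 = -2
y_3 = S_3(0) = a_3 = 3
y_4 = S_4(0) = a_4 = 2
y_5 = S_4(2) = -2
t_q=5/2 is in segment 1 (τ=1/2); S_1(τ)=105249/82240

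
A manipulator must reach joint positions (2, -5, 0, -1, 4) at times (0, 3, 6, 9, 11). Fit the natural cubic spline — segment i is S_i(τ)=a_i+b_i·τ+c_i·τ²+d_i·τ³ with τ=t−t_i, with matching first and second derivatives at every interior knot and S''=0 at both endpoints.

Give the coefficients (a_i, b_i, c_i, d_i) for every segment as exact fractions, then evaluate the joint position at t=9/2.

  seg 0: a=2 b=-997/276 c=0 d=353/2484
  seg 1: a=-5 b=31/138 c=353/276 d=-661/2484
  seg 2: a=0 b=197/276 c=-77/69 d=635/2484
  seg 3: a=-1 b=127/138 c=109/92 d=-109/552
S(9/2) = -1975/736

Δ: Δ0=-7/3, Δ1=5/3, Δ2=-1/3, Δ3=5/2
row 1: diag=12, rhs=24; c'=1/4, d'=2
row 2: denom=12−3·1/4=45/4; d'=(-12−3·2)/(45/4)=-8/5
row 3: denom=10−3·4/15=46/5; d'=(17−3·-8/5)/(46/5)=109/46
back: M3=109/46
back: M2=-8/5−4/15·109/46=-154/69
back: M1=2−1/4·-154/69=353/138
M: M0=0, M1=353/138, M2=-154/69, M3=109/46, M4=0
seg 0: a=2, c=M0/2=0, d=(M1−M0)/(6·3)=353/2484, b=Δ0−h0·(2M0+M1)/6=-997/276
seg 1: a=-5, c=M1/2=353/276, d=(M2−M1)/(6·3)=-661/2484, b=Δ1−h1·(2M1+M2)/6=31/138
seg 2: a=0, c=M2/2=-77/69, d=(M3−M2)/(6·3)=635/2484, b=Δ2−h2·(2M2+M3)/6=197/276
seg 3: a=-1, c=M3/2=109/92, d=(M4−M3)/(6·2)=-109/552, b=Δ3−h3·(2M3+M4)/6=127/138
t_q=9/2 → seg 1, τ=3/2; S=-5+31/138·τ+353/276·τ²+-661/2484·τ³=-1975/736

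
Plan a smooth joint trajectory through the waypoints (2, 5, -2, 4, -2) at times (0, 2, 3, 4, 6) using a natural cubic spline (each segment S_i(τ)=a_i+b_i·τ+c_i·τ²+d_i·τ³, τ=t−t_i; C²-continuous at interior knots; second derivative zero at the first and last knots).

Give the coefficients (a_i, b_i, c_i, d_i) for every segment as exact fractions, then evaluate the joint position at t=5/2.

  seg 0: a=2 b=763/132 c=0 d=-565/528
  seg 1: a=5 b=-233/33 c=-565/88 d=1711/264
  seg 2: a=-2 b=-11/24 c=573/44 d=-1733/264
  seg 3: a=4 b=389/66 c=-587/88 d=587/528
S(5/2) = 475/704

Δ: Δ0=3/2, Δ1=-7, Δ2=6, Δ3=-3
row 1: diag=6, rhs=-51; c'=1/6, d'=-17/2
row 2: denom=4−1·1/6=23/6; d'=(78−1·-17/2)/(23/6)=519/23
row 3: denom=6−1·6/23=132/23; d'=(-54−1·519/23)/(132/23)=-587/44
back: M3=-587/44
back: M2=519/23−6/23·-587/44=573/22
back: M1=-17/2−1/6·573/22=-565/44
M: M0=0, M1=-565/44, M2=573/22, M3=-587/44, M4=0
seg 0: a=2, c=M0/2=0, d=(M1−M0)/(6·2)=-565/528, b=Δ0−h0·(2M0+M1)/6=763/132
seg 1: a=5, c=M1/2=-565/88, d=(M2−M1)/(6·1)=1711/264, b=Δ1−h1·(2M1+M2)/6=-233/33
seg 2: a=-2, c=M2/2=573/44, d=(M3−M2)/(6·1)=-1733/264, b=Δ2−h2·(2M2+M3)/6=-11/24
seg 3: a=4, c=M3/2=-587/88, d=(M4−M3)/(6·2)=587/528, b=Δ3−h3·(2M3+M4)/6=389/66
t_q=5/2 → seg 1, τ=1/2; S=5+-233/33·τ+-565/88·τ²+1711/264·τ³=475/704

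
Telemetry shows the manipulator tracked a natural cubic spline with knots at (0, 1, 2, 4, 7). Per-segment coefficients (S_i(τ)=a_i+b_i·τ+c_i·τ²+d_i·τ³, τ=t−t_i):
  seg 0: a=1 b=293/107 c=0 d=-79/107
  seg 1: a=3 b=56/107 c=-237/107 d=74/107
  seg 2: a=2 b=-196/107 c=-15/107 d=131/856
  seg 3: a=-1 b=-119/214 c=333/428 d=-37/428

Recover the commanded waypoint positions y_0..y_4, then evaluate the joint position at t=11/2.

y_0 = S_0(0) = a_0 = 1
y_1 = S_1(0) = a_1 = 3
y_2 = S_2(0) = a_2 = 2
y_3 = S_3(0) = a_3 = -1
y_4 = S_3(3) = 2
t_q=11/2 is in segment 3 (τ=3/2); S_3(τ)=-1285/3424

y_0=1 y_1=3 y_2=2 y_3=-1 y_4=2
S(11/2) = -1285/3424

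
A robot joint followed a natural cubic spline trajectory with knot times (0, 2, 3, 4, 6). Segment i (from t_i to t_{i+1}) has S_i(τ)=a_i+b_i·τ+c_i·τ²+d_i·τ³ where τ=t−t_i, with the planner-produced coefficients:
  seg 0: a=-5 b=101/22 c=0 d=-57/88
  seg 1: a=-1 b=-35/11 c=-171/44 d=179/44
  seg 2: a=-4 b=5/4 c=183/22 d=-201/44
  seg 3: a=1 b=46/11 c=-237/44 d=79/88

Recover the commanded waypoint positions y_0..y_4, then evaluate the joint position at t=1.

y_0 = S_0(0) = a_0 = -5
y_1 = S_1(0) = a_1 = -1
y_2 = S_2(0) = a_2 = -4
y_3 = S_3(0) = a_3 = 1
y_4 = S_3(2) = -5
t_q=1 is in segment 0 (τ=1); S_0(τ)=-93/88

y_0=-5 y_1=-1 y_2=-4 y_3=1 y_4=-5
S(1) = -93/88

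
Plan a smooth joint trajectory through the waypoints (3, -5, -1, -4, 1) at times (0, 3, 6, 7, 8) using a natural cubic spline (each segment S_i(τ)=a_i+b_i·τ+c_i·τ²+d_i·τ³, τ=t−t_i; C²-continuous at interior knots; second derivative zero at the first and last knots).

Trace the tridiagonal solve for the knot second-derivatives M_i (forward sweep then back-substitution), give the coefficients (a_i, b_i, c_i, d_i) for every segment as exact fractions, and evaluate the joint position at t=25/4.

Δ: Δ0=-8/3, Δ1=4/3, Δ2=-3, Δ3=5
row 1: diag=12, rhs=24; c'=1/4, d'=2
row 2: denom=8−3·1/4=29/4; d'=(-26−3·2)/(29/4)=-128/29
row 3: denom=4−1·4/29=112/29; d'=(48−1·-128/29)/(112/29)=95/7
back: M3=95/7
back: M2=-128/29−4/29·95/7=-44/7
back: M1=2−1/4·-44/7=25/7
M: M0=0, M1=25/7, M2=-44/7, M3=95/7, M4=0
seg 0: a=3, c=M0/2=0, d=(M1−M0)/(6·3)=25/126, b=Δ0−h0·(2M0+M1)/6=-187/42
seg 1: a=-5, c=M1/2=25/14, d=(M2−M1)/(6·3)=-23/42, b=Δ1−h1·(2M1+M2)/6=19/21
seg 2: a=-1, c=M2/2=-22/7, d=(M3−M2)/(6·1)=139/42, b=Δ2−h2·(2M2+M3)/6=-19/6
seg 3: a=-4, c=M3/2=95/14, d=(M4−M3)/(6·1)=-95/42, b=Δ3−h3·(2M3+M4)/6=10/21
t_q=25/4 → seg 2, τ=1/4; S=-1+-19/6·τ+-22/7·τ²+139/42·τ³=-1735/896

  seg 0: a=3 b=-187/42 c=0 d=25/126
  seg 1: a=-5 b=19/21 c=25/14 d=-23/42
  seg 2: a=-1 b=-19/6 c=-22/7 d=139/42
  seg 3: a=-4 b=10/21 c=95/14 d=-95/42
S(25/4) = -1735/896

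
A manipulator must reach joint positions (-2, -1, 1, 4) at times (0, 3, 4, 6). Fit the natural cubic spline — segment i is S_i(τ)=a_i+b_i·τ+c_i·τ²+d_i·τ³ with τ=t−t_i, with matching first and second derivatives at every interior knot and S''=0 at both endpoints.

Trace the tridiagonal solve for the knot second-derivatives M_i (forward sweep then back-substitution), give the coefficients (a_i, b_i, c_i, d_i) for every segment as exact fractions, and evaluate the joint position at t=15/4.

Δ: Δ0=1/3, Δ1=2, Δ2=3/2
row 1: diag=8, rhs=10; c'=1/8, d'=5/4
row 2: denom=6−1·1/8=47/8; d'=(-3−1·5/4)/(47/8)=-34/47
back: M2=-34/47
back: M1=5/4−1/8·-34/47=63/47
M: M0=0, M1=63/47, M2=-34/47, M3=0
seg 0: a=-2, c=M0/2=0, d=(M1−M0)/(6·3)=7/94, b=Δ0−h0·(2M0+M1)/6=-95/282
seg 1: a=-1, c=M1/2=63/94, d=(M2−M1)/(6·1)=-97/282, b=Δ1−h1·(2M1+M2)/6=236/141
seg 2: a=1, c=M2/2=-17/47, d=(M3−M2)/(6·2)=17/282, b=Δ2−h2·(2M2+M3)/6=559/282
t_q=15/4 → seg 1, τ=3/4; S=-1+236/141·τ+63/94·τ²+-97/282·τ³=2931/6016

  seg 0: a=-2 b=-95/282 c=0 d=7/94
  seg 1: a=-1 b=236/141 c=63/94 d=-97/282
  seg 2: a=1 b=559/282 c=-17/47 d=17/282
S(15/4) = 2931/6016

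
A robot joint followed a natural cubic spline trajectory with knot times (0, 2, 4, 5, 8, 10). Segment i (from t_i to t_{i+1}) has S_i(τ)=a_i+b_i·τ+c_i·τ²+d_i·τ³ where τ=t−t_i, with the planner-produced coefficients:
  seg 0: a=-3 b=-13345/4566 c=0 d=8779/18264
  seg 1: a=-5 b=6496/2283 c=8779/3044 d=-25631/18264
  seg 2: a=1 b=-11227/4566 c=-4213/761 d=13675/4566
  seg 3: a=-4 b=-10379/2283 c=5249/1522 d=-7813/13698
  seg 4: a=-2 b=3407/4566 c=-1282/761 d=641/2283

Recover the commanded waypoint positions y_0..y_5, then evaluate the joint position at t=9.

y_0=-3 y_1=-5 y_2=1 y_3=-4 y_4=-2 y_5=-5
S(9) = -4045/1522

y_0 = S_0(0) = a_0 = -3
y_1 = S_1(0) = a_1 = -5
y_2 = S_2(0) = a_2 = 1
y_3 = S_3(0) = a_3 = -4
y_4 = S_4(0) = a_4 = -2
y_5 = S_4(2) = -5
t_q=9 is in segment 4 (τ=1); S_4(τ)=-4045/1522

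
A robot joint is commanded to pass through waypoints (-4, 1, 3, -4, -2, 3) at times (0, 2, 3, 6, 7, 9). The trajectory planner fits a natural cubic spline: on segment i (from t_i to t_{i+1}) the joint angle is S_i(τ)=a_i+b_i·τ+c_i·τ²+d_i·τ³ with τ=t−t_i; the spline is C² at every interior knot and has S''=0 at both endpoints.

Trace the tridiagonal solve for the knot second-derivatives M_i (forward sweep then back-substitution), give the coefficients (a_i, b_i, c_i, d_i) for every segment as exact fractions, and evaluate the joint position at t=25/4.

  seg 0: a=-4 b=413/174 c=0 d=11/348
  seg 1: a=1 b=479/174 c=11/58 d=-82/87
  seg 2: a=3 b=53/174 c=-153/58 d=17/29
  seg 3: a=-4 b=53/174 c=153/58 d=-82/87
  seg 4: a=-2 b=479/174 c=-11/58 d=11/348
S(25/4) = -1751/464

Δ: Δ0=5/2, Δ1=2, Δ2=-7/3, Δ3=2, Δ4=5/2
row 1: diag=6, rhs=-3; c'=1/6, d'=-1/2
row 2: denom=8−1·1/6=47/6; d'=(-26−1·-1/2)/(47/6)=-153/47
row 3: denom=8−3·18/47=322/47; d'=(26−3·-153/47)/(322/47)=1681/322
row 4: denom=6−1·47/322=1885/322; d'=(3−1·1681/322)/(1885/322)=-11/29
back: M4=-11/29
back: M3=1681/322−47/322·-11/29=153/29
back: M2=-153/47−18/47·153/29=-153/29
back: M1=-1/2−1/6·-153/29=11/29
M: M0=0, M1=11/29, M2=-153/29, M3=153/29, M4=-11/29, M5=0
seg 0: a=-4, c=M0/2=0, d=(M1−M0)/(6·2)=11/348, b=Δ0−h0·(2M0+M1)/6=413/174
seg 1: a=1, c=M1/2=11/58, d=(M2−M1)/(6·1)=-82/87, b=Δ1−h1·(2M1+M2)/6=479/174
seg 2: a=3, c=M2/2=-153/58, d=(M3−M2)/(6·3)=17/29, b=Δ2−h2·(2M2+M3)/6=53/174
seg 3: a=-4, c=M3/2=153/58, d=(M4−M3)/(6·1)=-82/87, b=Δ3−h3·(2M3+M4)/6=53/174
seg 4: a=-2, c=M4/2=-11/58, d=(M5−M4)/(6·2)=11/348, b=Δ4−h4·(2M4+M5)/6=479/174
t_q=25/4 → seg 3, τ=1/4; S=-4+53/174·τ+153/58·τ²+-82/87·τ³=-1751/464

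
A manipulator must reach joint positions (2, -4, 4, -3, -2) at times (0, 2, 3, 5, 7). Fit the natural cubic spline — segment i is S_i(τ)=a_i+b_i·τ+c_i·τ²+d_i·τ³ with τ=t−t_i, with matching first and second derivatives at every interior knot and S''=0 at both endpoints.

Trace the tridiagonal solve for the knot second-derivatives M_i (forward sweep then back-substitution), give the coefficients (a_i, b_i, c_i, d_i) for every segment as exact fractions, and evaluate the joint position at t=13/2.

  seg 0: a=2 b=-121/16 c=0 d=73/64
  seg 1: a=-4 b=49/8 c=219/32 d=-159/32
  seg 2: a=4 b=157/32 c=-129/16 d=247/128
  seg 3: a=-3 b=-67/16 c=225/64 d=-75/128
S(13/2) = -3429/1024

Δ: Δ0=-3, Δ1=8, Δ2=-7/2, Δ3=1/2
row 1: diag=6, rhs=66; c'=1/6, d'=11
row 2: denom=6−1·1/6=35/6; d'=(-69−1·11)/(35/6)=-96/7
row 3: denom=8−2·12/35=256/35; d'=(24−2·-96/7)/(256/35)=225/32
back: M3=225/32
back: M2=-96/7−12/35·225/32=-129/8
back: M1=11−1/6·-129/8=219/16
M: M0=0, M1=219/16, M2=-129/8, M3=225/32, M4=0
seg 0: a=2, c=M0/2=0, d=(M1−M0)/(6·2)=73/64, b=Δ0−h0·(2M0+M1)/6=-121/16
seg 1: a=-4, c=M1/2=219/32, d=(M2−M1)/(6·1)=-159/32, b=Δ1−h1·(2M1+M2)/6=49/8
seg 2: a=4, c=M2/2=-129/16, d=(M3−M2)/(6·2)=247/128, b=Δ2−h2·(2M2+M3)/6=157/32
seg 3: a=-3, c=M3/2=225/64, d=(M4−M3)/(6·2)=-75/128, b=Δ3−h3·(2M3+M4)/6=-67/16
t_q=13/2 → seg 3, τ=3/2; S=-3+-67/16·τ+225/64·τ²+-75/128·τ³=-3429/1024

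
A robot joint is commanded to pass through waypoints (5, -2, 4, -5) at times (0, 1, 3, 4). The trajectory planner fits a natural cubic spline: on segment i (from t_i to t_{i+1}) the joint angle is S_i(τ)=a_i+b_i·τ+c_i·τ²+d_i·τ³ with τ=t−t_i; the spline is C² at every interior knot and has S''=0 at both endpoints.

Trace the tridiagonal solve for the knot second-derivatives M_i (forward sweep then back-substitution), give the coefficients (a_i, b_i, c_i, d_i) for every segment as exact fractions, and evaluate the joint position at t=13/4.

  seg 0: a=5 b=-77/8 c=0 d=21/8
  seg 1: a=-2 b=-7/4 c=63/8 d=-11/4
  seg 2: a=4 b=-13/4 c=-69/8 d=23/8
S(13/4) = 1379/512

Δ: Δ0=-7, Δ1=3, Δ2=-9
row 1: diag=6, rhs=60; c'=1/3, d'=10
row 2: denom=6−2·1/3=16/3; d'=(-72−2·10)/(16/3)=-69/4
back: M2=-69/4
back: M1=10−1/3·-69/4=63/4
M: M0=0, M1=63/4, M2=-69/4, M3=0
seg 0: a=5, c=M0/2=0, d=(M1−M0)/(6·1)=21/8, b=Δ0−h0·(2M0+M1)/6=-77/8
seg 1: a=-2, c=M1/2=63/8, d=(M2−M1)/(6·2)=-11/4, b=Δ1−h1·(2M1+M2)/6=-7/4
seg 2: a=4, c=M2/2=-69/8, d=(M3−M2)/(6·1)=23/8, b=Δ2−h2·(2M2+M3)/6=-13/4
t_q=13/4 → seg 2, τ=1/4; S=4+-13/4·τ+-69/8·τ²+23/8·τ³=1379/512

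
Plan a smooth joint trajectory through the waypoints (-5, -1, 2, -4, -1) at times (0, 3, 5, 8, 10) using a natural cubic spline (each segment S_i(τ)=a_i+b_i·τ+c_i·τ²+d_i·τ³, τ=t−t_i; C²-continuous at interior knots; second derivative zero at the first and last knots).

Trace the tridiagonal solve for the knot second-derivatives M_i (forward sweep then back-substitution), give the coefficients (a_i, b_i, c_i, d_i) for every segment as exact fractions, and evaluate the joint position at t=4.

Δ: Δ0=4/3, Δ1=3/2, Δ2=-2, Δ3=3/2
row 1: diag=10, rhs=1; c'=1/5, d'=1/10
row 2: denom=10−2·1/5=48/5; d'=(-21−2·1/10)/(48/5)=-53/24
row 3: denom=10−3·5/16=145/16; d'=(21−3·-53/24)/(145/16)=442/145
back: M3=442/145
back: M2=-53/24−5/16·442/145=-275/87
back: M1=1/10−1/5·-275/87=637/870
M: M0=0, M1=637/870, M2=-275/87, M3=442/145, M4=0
seg 0: a=-5, c=M0/2=0, d=(M1−M0)/(6·3)=637/15660, b=Δ0−h0·(2M0+M1)/6=561/580
seg 1: a=-1, c=M1/2=637/1740, d=(M2−M1)/(6·2)=-1129/3480, b=Δ1−h1·(2M1+M2)/6=599/290
seg 2: a=2, c=M2/2=-275/174, d=(M3−M2)/(6·3)=2701/7830, b=Δ2−h2·(2M2+M3)/6=-158/435
seg 3: a=-4, c=M3/2=221/145, d=(M4−M3)/(6·2)=-221/870, b=Δ3−h3·(2M3+M4)/6=-463/870
t_q=4 → seg 1, τ=1; S=-1+599/290·τ+637/1740·τ²+-1129/3480·τ³=3853/3480

  seg 0: a=-5 b=561/580 c=0 d=637/15660
  seg 1: a=-1 b=599/290 c=637/1740 d=-1129/3480
  seg 2: a=2 b=-158/435 c=-275/174 d=2701/7830
  seg 3: a=-4 b=-463/870 c=221/145 d=-221/870
S(4) = 3853/3480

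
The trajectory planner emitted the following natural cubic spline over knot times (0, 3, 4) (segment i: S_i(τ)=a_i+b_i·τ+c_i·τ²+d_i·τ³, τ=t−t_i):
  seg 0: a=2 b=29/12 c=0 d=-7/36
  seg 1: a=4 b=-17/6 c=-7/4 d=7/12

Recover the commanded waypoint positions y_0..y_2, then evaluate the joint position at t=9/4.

y_0=2 y_1=4 y_2=0
S(9/4) = 1337/256

y_0 = S_0(0) = a_0 = 2
y_1 = S_1(0) = a_1 = 4
y_2 = S_1(1) = 0
t_q=9/4 is in segment 0 (τ=9/4); S_0(τ)=1337/256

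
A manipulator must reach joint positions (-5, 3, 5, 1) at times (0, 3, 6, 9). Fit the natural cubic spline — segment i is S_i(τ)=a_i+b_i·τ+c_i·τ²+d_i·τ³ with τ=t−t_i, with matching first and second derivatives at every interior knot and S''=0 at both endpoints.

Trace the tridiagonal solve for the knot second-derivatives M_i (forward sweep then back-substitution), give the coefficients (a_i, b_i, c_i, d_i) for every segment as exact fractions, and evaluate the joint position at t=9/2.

Δ: Δ0=8/3, Δ1=2/3, Δ2=-4/3
row 1: diag=12, rhs=-12; c'=1/4, d'=-1
row 2: denom=12−3·1/4=45/4; d'=(-12−3·-1)/(45/4)=-4/5
back: M2=-4/5
back: M1=-1−1/4·-4/5=-4/5
M: M0=0, M1=-4/5, M2=-4/5, M3=0
seg 0: a=-5, c=M0/2=0, d=(M1−M0)/(6·3)=-2/45, b=Δ0−h0·(2M0+M1)/6=46/15
seg 1: a=3, c=M1/2=-2/5, d=(M2−M1)/(6·3)=0, b=Δ1−h1·(2M1+M2)/6=28/15
seg 2: a=5, c=M2/2=-2/5, d=(M3−M2)/(6·3)=2/45, b=Δ2−h2·(2M2+M3)/6=-8/15
t_q=9/2 → seg 1, τ=3/2; S=3+28/15·τ+-2/5·τ²+0·τ³=49/10

  seg 0: a=-5 b=46/15 c=0 d=-2/45
  seg 1: a=3 b=28/15 c=-2/5 d=0
  seg 2: a=5 b=-8/15 c=-2/5 d=2/45
S(9/2) = 49/10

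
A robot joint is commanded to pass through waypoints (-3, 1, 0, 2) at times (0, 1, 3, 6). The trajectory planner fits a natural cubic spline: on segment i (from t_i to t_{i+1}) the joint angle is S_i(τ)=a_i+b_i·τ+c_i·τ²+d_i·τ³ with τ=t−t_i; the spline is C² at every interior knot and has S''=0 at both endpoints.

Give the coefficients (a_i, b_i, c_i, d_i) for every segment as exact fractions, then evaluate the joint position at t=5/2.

  seg 0: a=-3 b=407/84 c=0 d=-71/84
  seg 1: a=1 b=97/42 c=-71/28 d=95/168
  seg 2: a=0 b=-22/21 c=6/7 d=-2/21
S(5/2) = 299/448

Δ: Δ0=4, Δ1=-1/2, Δ2=2/3
row 1: diag=6, rhs=-27; c'=1/3, d'=-9/2
row 2: denom=10−2·1/3=28/3; d'=(7−2·-9/2)/(28/3)=12/7
back: M2=12/7
back: M1=-9/2−1/3·12/7=-71/14
M: M0=0, M1=-71/14, M2=12/7, M3=0
seg 0: a=-3, c=M0/2=0, d=(M1−M0)/(6·1)=-71/84, b=Δ0−h0·(2M0+M1)/6=407/84
seg 1: a=1, c=M1/2=-71/28, d=(M2−M1)/(6·2)=95/168, b=Δ1−h1·(2M1+M2)/6=97/42
seg 2: a=0, c=M2/2=6/7, d=(M3−M2)/(6·3)=-2/21, b=Δ2−h2·(2M2+M3)/6=-22/21
t_q=5/2 → seg 1, τ=3/2; S=1+97/42·τ+-71/28·τ²+95/168·τ³=299/448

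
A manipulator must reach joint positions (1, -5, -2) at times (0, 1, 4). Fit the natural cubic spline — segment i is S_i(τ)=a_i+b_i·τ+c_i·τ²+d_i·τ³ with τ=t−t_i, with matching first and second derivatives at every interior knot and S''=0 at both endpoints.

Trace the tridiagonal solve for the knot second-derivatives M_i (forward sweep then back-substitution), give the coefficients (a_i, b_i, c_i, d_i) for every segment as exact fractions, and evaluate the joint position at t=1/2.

Δ: Δ0=-6, Δ1=1
row 1: diag=8, rhs=42; c'=3/8, d'=21/4
back: M1=21/4
M: M0=0, M1=21/4, M2=0
seg 0: a=1, c=M0/2=0, d=(M1−M0)/(6·1)=7/8, b=Δ0−h0·(2M0+M1)/6=-55/8
seg 1: a=-5, c=M1/2=21/8, d=(M2−M1)/(6·3)=-7/24, b=Δ1−h1·(2M1+M2)/6=-17/4
t_q=1/2 → seg 0, τ=1/2; S=1+-55/8·τ+0·τ²+7/8·τ³=-149/64

  seg 0: a=1 b=-55/8 c=0 d=7/8
  seg 1: a=-5 b=-17/4 c=21/8 d=-7/24
S(1/2) = -149/64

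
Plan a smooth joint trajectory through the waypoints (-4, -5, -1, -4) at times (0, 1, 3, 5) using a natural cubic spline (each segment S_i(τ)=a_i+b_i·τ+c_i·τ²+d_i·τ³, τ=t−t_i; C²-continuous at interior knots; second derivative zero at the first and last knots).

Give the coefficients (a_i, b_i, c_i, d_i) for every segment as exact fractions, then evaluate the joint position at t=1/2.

Δ: Δ0=-1, Δ1=2, Δ2=-3/2
row 1: diag=6, rhs=18; c'=1/3, d'=3
row 2: denom=8−2·1/3=22/3; d'=(-21−2·3)/(22/3)=-81/22
back: M2=-81/22
back: M1=3−1/3·-81/22=93/22
M: M0=0, M1=93/22, M2=-81/22, M3=0
seg 0: a=-4, c=M0/2=0, d=(M1−M0)/(6·1)=31/44, b=Δ0−h0·(2M0+M1)/6=-75/44
seg 1: a=-5, c=M1/2=93/44, d=(M2−M1)/(6·2)=-29/44, b=Δ1−h1·(2M1+M2)/6=9/22
seg 2: a=-1, c=M2/2=-81/44, d=(M3−M2)/(6·2)=27/88, b=Δ2−h2·(2M2+M3)/6=21/22
t_q=1/2 → seg 0, τ=1/2; S=-4+-75/44·τ+0·τ²+31/44·τ³=-1677/352

  seg 0: a=-4 b=-75/44 c=0 d=31/44
  seg 1: a=-5 b=9/22 c=93/44 d=-29/44
  seg 2: a=-1 b=21/22 c=-81/44 d=27/88
S(1/2) = -1677/352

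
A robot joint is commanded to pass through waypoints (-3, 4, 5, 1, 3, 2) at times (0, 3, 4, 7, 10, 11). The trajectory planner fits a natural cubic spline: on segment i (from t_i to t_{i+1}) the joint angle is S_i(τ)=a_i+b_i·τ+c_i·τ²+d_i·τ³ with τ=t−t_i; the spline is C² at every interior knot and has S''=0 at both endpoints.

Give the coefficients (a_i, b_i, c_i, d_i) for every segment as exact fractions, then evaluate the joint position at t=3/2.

Δ: Δ0=7/3, Δ1=1, Δ2=-4/3, Δ3=2/3, Δ4=-1
row 1: diag=8, rhs=-8; c'=1/8, d'=-1
row 2: denom=8−1·1/8=63/8; d'=(-14−1·-1)/(63/8)=-104/63
row 3: denom=12−3·8/21=76/7; d'=(12−3·-104/63)/(76/7)=89/57
row 4: denom=8−3·21/76=545/76; d'=(-10−3·89/57)/(545/76)=-1116/545
back: M4=-1116/545
back: M3=89/57−21/76·-1116/545=3478/1635
back: M2=-104/63−8/21·3478/1635=-4024/1635
back: M1=-1−1/8·-4024/1635=-1132/1635
M: M0=0, M1=-1132/1635, M2=-4024/1635, M3=3478/1635, M4=-1116/545, M5=0
seg 0: a=-3, c=M0/2=0, d=(M1−M0)/(6·3)=-566/14715, b=Δ0−h0·(2M0+M1)/6=4381/1635
seg 1: a=4, c=M1/2=-566/1635, d=(M2−M1)/(6·1)=-482/1635, b=Δ1−h1·(2M1+M2)/6=2683/1635
seg 2: a=5, c=M2/2=-2012/1635, d=(M3−M2)/(6·3)=3751/14715, b=Δ2−h2·(2M2+M3)/6=7/109
seg 3: a=1, c=M3/2=1739/1635, d=(M4−M3)/(6·3)=-3413/14715, b=Δ3−h3·(2M3+M4)/6=-238/545
seg 4: a=3, c=M4/2=-558/545, d=(M5−M4)/(6·1)=186/545, b=Δ4−h4·(2M4+M5)/6=-173/545
t_q=3/2 → seg 0, τ=3/2; S=-3+4381/1635·τ+0·τ²+-566/14715·τ³=1939/2180

  seg 0: a=-3 b=4381/1635 c=0 d=-566/14715
  seg 1: a=4 b=2683/1635 c=-566/1635 d=-482/1635
  seg 2: a=5 b=7/109 c=-2012/1635 d=3751/14715
  seg 3: a=1 b=-238/545 c=1739/1635 d=-3413/14715
  seg 4: a=3 b=-173/545 c=-558/545 d=186/545
S(3/2) = 1939/2180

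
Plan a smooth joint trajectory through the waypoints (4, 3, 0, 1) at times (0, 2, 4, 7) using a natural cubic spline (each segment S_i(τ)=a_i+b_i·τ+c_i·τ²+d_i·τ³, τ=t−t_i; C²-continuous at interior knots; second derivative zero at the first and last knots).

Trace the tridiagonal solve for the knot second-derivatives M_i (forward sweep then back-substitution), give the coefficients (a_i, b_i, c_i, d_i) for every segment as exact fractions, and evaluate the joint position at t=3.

Δ: Δ0=-1/2, Δ1=-3/2, Δ2=1/3
row 1: diag=8, rhs=-6; c'=1/4, d'=-3/4
row 2: denom=10−2·1/4=19/2; d'=(11−2·-3/4)/(19/2)=25/19
back: M2=25/19
back: M1=-3/4−1/4·25/19=-41/38
M: M0=0, M1=-41/38, M2=25/19, M3=0
seg 0: a=4, c=M0/2=0, d=(M1−M0)/(6·2)=-41/456, b=Δ0−h0·(2M0+M1)/6=-8/57
seg 1: a=3, c=M1/2=-41/76, d=(M2−M1)/(6·2)=91/456, b=Δ1−h1·(2M1+M2)/6=-139/114
seg 2: a=0, c=M2/2=25/38, d=(M3−M2)/(6·3)=-25/342, b=Δ2−h2·(2M2+M3)/6=-56/57
t_q=3 → seg 1, τ=1; S=3+-139/114·τ+-41/76·τ²+91/456·τ³=219/152

  seg 0: a=4 b=-8/57 c=0 d=-41/456
  seg 1: a=3 b=-139/114 c=-41/76 d=91/456
  seg 2: a=0 b=-56/57 c=25/38 d=-25/342
S(3) = 219/152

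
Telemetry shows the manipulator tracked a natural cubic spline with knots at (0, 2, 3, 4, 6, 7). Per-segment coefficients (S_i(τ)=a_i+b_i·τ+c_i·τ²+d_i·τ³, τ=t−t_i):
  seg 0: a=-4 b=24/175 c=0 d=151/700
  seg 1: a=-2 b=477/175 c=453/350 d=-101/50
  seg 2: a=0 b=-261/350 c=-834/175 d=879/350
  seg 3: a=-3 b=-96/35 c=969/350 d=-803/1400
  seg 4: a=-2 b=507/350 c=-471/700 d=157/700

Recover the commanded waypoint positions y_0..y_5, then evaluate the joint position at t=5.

y_0 = S_0(0) = a_0 = -4
y_1 = S_1(0) = a_1 = -2
y_2 = S_2(0) = a_2 = 0
y_3 = S_3(0) = a_3 = -3
y_4 = S_4(0) = a_4 = -2
y_5 = S_4(1) = -1
t_q=5 is in segment 3 (τ=1); S_3(τ)=-4967/1400

y_0=-4 y_1=-2 y_2=0 y_3=-3 y_4=-2 y_5=-1
S(5) = -4967/1400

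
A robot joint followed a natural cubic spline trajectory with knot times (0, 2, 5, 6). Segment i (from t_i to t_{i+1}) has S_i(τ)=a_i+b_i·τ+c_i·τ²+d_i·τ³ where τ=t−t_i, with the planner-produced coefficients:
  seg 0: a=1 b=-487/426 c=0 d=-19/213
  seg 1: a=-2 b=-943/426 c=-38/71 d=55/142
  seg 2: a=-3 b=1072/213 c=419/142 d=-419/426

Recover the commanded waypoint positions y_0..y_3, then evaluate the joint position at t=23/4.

y_0 = S_0(0) = a_0 = 1
y_1 = S_1(0) = a_1 = -2
y_2 = S_2(0) = a_2 = -3
y_3 = S_2(1) = 4
t_q=23/4 is in segment 2 (τ=3/4); S_2(τ)=18353/9088

y_0=1 y_1=-2 y_2=-3 y_3=4
S(23/4) = 18353/9088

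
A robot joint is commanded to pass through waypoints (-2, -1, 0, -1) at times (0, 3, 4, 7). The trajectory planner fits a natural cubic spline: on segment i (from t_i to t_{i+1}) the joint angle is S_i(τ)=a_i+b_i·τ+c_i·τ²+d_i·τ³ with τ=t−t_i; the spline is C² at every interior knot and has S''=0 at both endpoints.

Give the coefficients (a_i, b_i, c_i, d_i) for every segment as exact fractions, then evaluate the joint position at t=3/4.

Δ: Δ0=1/3, Δ1=1, Δ2=-1/3
row 1: diag=8, rhs=4; c'=1/8, d'=1/2
row 2: denom=8−1·1/8=63/8; d'=(-8−1·1/2)/(63/8)=-68/63
back: M2=-68/63
back: M1=1/2−1/8·-68/63=40/63
M: M0=0, M1=40/63, M2=-68/63, M3=0
seg 0: a=-2, c=M0/2=0, d=(M1−M0)/(6·3)=20/567, b=Δ0−h0·(2M0+M1)/6=1/63
seg 1: a=-1, c=M1/2=20/63, d=(M2−M1)/(6·1)=-2/7, b=Δ1−h1·(2M1+M2)/6=61/63
seg 2: a=0, c=M2/2=-34/63, d=(M3−M2)/(6·3)=34/567, b=Δ2−h2·(2M2+M3)/6=47/63
t_q=3/4 → seg 0, τ=3/4; S=-2+1/63·τ+0·τ²+20/567·τ³=-221/112

  seg 0: a=-2 b=1/63 c=0 d=20/567
  seg 1: a=-1 b=61/63 c=20/63 d=-2/7
  seg 2: a=0 b=47/63 c=-34/63 d=34/567
S(3/4) = -221/112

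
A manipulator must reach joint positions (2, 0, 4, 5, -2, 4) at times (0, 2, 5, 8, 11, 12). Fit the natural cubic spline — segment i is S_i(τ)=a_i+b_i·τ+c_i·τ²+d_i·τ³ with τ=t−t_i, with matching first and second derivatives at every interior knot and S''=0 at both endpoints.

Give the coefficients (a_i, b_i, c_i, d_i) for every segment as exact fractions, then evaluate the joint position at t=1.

Δ: Δ0=-1, Δ1=4/3, Δ2=1/3, Δ3=-7/3, Δ4=6
row 1: diag=10, rhs=14; c'=3/10, d'=7/5
row 2: denom=12−3·3/10=111/10; d'=(-6−3·7/5)/(111/10)=-34/37
row 3: denom=12−3·10/37=414/37; d'=(-16−3·-34/37)/(414/37)=-245/207
row 4: denom=8−3·37/138=331/46; d'=(50−3·-245/207)/(331/46)=7390/993
back: M4=7390/993
back: M3=-245/207−37/138·7390/993=-9470/2979
back: M2=-34/37−10/37·-9470/2979=-178/2979
back: M1=7/5−3/10·-178/2979=1408/993
M: M0=0, M1=1408/993, M2=-178/2979, M3=-9470/2979, M4=7390/993, M5=0
seg 0: a=2, c=M0/2=0, d=(M1−M0)/(6·2)=352/2979, b=Δ0−h0·(2M0+M1)/6=-4387/2979
seg 1: a=0, c=M1/2=704/993, d=(M2−M1)/(6·3)=-2201/26811, b=Δ1−h1·(2M1+M2)/6=-163/2979
seg 2: a=4, c=M2/2=-89/2979, d=(M3−M2)/(6·3)=-4646/26811, b=Δ2−h2·(2M2+M3)/6=5906/2979
seg 3: a=5, c=M3/2=-4735/2979, d=(M4−M3)/(6·3)=15820/26811, b=Δ3−h3·(2M3+M4)/6=-8566/2979
seg 4: a=-2, c=M4/2=3695/993, d=(M5−M4)/(6·1)=-3695/2979, b=Δ4−h4·(2M4+M5)/6=10484/2979
t_q=1 → seg 0, τ=1; S=2+-4387/2979·τ+0·τ²+352/2979·τ³=641/993

  seg 0: a=2 b=-4387/2979 c=0 d=352/2979
  seg 1: a=0 b=-163/2979 c=704/993 d=-2201/26811
  seg 2: a=4 b=5906/2979 c=-89/2979 d=-4646/26811
  seg 3: a=5 b=-8566/2979 c=-4735/2979 d=15820/26811
  seg 4: a=-2 b=10484/2979 c=3695/993 d=-3695/2979
S(1) = 641/993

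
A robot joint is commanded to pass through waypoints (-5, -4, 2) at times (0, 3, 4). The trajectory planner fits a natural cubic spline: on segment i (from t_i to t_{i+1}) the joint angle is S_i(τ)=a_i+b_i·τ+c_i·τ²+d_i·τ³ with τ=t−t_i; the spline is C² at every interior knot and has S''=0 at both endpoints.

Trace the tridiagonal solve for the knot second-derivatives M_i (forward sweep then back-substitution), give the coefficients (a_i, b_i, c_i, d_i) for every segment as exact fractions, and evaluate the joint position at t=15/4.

  seg 0: a=-5 b=-43/24 c=0 d=17/72
  seg 1: a=-4 b=55/12 c=17/8 d=-17/24
S(15/4) = 171/512

Δ: Δ0=1/3, Δ1=6
row 1: diag=8, rhs=34; c'=1/8, d'=17/4
back: M1=17/4
M: M0=0, M1=17/4, M2=0
seg 0: a=-5, c=M0/2=0, d=(M1−M0)/(6·3)=17/72, b=Δ0−h0·(2M0+M1)/6=-43/24
seg 1: a=-4, c=M1/2=17/8, d=(M2−M1)/(6·1)=-17/24, b=Δ1−h1·(2M1+M2)/6=55/12
t_q=15/4 → seg 1, τ=3/4; S=-4+55/12·τ+17/8·τ²+-17/24·τ³=171/512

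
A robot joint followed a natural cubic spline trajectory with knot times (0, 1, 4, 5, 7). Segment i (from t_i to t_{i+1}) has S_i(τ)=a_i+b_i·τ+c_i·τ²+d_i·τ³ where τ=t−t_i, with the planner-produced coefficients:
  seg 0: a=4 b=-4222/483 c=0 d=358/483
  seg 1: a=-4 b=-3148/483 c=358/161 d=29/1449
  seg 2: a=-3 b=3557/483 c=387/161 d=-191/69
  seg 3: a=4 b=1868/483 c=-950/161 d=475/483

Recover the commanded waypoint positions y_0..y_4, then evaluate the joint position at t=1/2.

y_0 = S_0(0) = a_0 = 4
y_1 = S_1(0) = a_1 = -4
y_2 = S_2(0) = a_2 = -3
y_3 = S_3(0) = a_3 = 4
y_4 = S_3(2) = -4
t_q=1/2 is in segment 0 (τ=1/2); S_0(τ)=-179/644

y_0=4 y_1=-4 y_2=-3 y_3=4 y_4=-4
S(1/2) = -179/644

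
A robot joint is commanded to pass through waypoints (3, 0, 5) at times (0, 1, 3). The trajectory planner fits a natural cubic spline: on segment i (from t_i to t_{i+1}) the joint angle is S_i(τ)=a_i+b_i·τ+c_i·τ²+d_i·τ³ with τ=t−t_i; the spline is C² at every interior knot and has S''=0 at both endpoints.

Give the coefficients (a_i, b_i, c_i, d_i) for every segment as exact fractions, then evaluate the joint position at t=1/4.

Δ: Δ0=-3, Δ1=5/2
row 1: diag=6, rhs=33; c'=1/3, d'=11/2
back: M1=11/2
M: M0=0, M1=11/2, M2=0
seg 0: a=3, c=M0/2=0, d=(M1−M0)/(6·1)=11/12, b=Δ0−h0·(2M0+M1)/6=-47/12
seg 1: a=0, c=M1/2=11/4, d=(M2−M1)/(6·2)=-11/24, b=Δ1−h1·(2M1+M2)/6=-7/6
t_q=1/4 → seg 0, τ=1/4; S=3+-47/12·τ+0·τ²+11/12·τ³=521/256

  seg 0: a=3 b=-47/12 c=0 d=11/12
  seg 1: a=0 b=-7/6 c=11/4 d=-11/24
S(1/4) = 521/256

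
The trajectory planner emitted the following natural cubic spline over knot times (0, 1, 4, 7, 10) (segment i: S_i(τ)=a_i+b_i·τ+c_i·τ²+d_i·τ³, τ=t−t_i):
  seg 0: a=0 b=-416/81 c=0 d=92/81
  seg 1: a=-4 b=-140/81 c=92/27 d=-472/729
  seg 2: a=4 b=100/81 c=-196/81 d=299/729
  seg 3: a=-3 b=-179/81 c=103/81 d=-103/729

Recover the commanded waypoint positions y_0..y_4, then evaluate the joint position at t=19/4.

y_0 = S_0(0) = a_0 = 0
y_1 = S_1(0) = a_1 = -4
y_2 = S_2(0) = a_2 = 4
y_3 = S_3(0) = a_3 = -3
y_4 = S_3(3) = -2
t_q=19/4 is in segment 2 (τ=3/4); S_2(τ)=2153/576

y_0=0 y_1=-4 y_2=4 y_3=-3 y_4=-2
S(19/4) = 2153/576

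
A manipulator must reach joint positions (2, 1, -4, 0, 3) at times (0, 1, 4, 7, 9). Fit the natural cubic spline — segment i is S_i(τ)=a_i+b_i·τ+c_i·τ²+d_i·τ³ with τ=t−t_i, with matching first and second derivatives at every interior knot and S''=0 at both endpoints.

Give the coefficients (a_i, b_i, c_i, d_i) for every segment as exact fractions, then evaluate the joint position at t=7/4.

  seg 0: a=2 b=-1271/1596 c=0 d=-325/1596
  seg 1: a=1 b=-1123/798 c=-325/532 d=93/532
  seg 2: a=-4 b=-563/1596 c=128/133 d=-71/532
  seg 3: a=0 b=1451/798 c=-127/532 d=127/3192
S(7/4) = -583/1792

Δ: Δ0=-1, Δ1=-5/3, Δ2=4/3, Δ3=3/2
row 1: diag=8, rhs=-4; c'=3/8, d'=-1/2
row 2: denom=12−3·3/8=87/8; d'=(18−3·-1/2)/(87/8)=52/29
row 3: denom=10−3·8/29=266/29; d'=(1−3·52/29)/(266/29)=-127/266
back: M3=-127/266
back: M2=52/29−8/29·-127/266=256/133
back: M1=-1/2−3/8·256/133=-325/266
M: M0=0, M1=-325/266, M2=256/133, M3=-127/266, M4=0
seg 0: a=2, c=M0/2=0, d=(M1−M0)/(6·1)=-325/1596, b=Δ0−h0·(2M0+M1)/6=-1271/1596
seg 1: a=1, c=M1/2=-325/532, d=(M2−M1)/(6·3)=93/532, b=Δ1−h1·(2M1+M2)/6=-1123/798
seg 2: a=-4, c=M2/2=128/133, d=(M3−M2)/(6·3)=-71/532, b=Δ2−h2·(2M2+M3)/6=-563/1596
seg 3: a=0, c=M3/2=-127/532, d=(M4−M3)/(6·2)=127/3192, b=Δ3−h3·(2M3+M4)/6=1451/798
t_q=7/4 → seg 1, τ=3/4; S=1+-1123/798·τ+-325/532·τ²+93/532·τ³=-583/1792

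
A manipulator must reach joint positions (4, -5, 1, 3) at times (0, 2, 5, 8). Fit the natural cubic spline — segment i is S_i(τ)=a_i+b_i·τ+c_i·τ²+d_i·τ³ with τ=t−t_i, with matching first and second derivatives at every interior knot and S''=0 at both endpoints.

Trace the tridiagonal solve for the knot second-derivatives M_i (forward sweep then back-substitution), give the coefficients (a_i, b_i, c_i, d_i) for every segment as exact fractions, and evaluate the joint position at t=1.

  seg 0: a=4 b=-1327/222 c=0 d=41/111
  seg 1: a=-5 b=-343/222 c=82/37 d=-689/1998
  seg 2: a=1 b=271/111 c=-197/222 d=197/1998
S(1) = -119/74

Δ: Δ0=-9/2, Δ1=2, Δ2=2/3
row 1: diag=10, rhs=39; c'=3/10, d'=39/10
row 2: denom=12−3·3/10=111/10; d'=(-8−3·39/10)/(111/10)=-197/111
back: M2=-197/111
back: M1=39/10−3/10·-197/111=164/37
M: M0=0, M1=164/37, M2=-197/111, M3=0
seg 0: a=4, c=M0/2=0, d=(M1−M0)/(6·2)=41/111, b=Δ0−h0·(2M0+M1)/6=-1327/222
seg 1: a=-5, c=M1/2=82/37, d=(M2−M1)/(6·3)=-689/1998, b=Δ1−h1·(2M1+M2)/6=-343/222
seg 2: a=1, c=M2/2=-197/222, d=(M3−M2)/(6·3)=197/1998, b=Δ2−h2·(2M2+M3)/6=271/111
t_q=1 → seg 0, τ=1; S=4+-1327/222·τ+0·τ²+41/111·τ³=-119/74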